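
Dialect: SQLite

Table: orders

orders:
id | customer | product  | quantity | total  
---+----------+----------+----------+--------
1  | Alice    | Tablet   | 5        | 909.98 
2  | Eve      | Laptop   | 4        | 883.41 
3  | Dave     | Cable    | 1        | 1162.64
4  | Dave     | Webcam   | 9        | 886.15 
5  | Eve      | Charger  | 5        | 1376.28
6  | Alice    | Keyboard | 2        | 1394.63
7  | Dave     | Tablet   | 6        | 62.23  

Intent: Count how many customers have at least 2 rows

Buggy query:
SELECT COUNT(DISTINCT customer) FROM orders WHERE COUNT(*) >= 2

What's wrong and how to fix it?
Bug: WHERE filters individual rows, not groups, so a group-level COUNT is invalid there

Fix: Group first with HAVING COUNT(*) >= 2, then COUNT the resulting groups

Corrected query:
SELECT COUNT(*) FROM (SELECT customer FROM orders GROUP BY customer HAVING COUNT(*) >= 2)

Result:
COUNT(*)
--------
3       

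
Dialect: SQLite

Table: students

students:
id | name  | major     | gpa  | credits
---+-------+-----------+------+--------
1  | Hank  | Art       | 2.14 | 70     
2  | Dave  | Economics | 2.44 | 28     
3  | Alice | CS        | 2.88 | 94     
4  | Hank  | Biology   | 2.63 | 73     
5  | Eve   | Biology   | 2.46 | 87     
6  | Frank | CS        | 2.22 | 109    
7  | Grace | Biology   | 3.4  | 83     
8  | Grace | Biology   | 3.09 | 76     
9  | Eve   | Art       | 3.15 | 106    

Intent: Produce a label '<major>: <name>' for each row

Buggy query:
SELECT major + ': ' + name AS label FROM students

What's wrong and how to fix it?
Bug: SQLite uses || for string concatenation; + coerces text to numbers (yielding 0)

Fix: Replace + with || to concatenate text

Corrected query:
SELECT major || ': ' || name AS label FROM students

Result:
label          
---------------
Art: Hank      
Economics: Dave
CS: Alice      
Biology: Hank  
Biology: Eve   
CS: Frank      
Biology: Grace 
Biology: Grace 
Art: Eve       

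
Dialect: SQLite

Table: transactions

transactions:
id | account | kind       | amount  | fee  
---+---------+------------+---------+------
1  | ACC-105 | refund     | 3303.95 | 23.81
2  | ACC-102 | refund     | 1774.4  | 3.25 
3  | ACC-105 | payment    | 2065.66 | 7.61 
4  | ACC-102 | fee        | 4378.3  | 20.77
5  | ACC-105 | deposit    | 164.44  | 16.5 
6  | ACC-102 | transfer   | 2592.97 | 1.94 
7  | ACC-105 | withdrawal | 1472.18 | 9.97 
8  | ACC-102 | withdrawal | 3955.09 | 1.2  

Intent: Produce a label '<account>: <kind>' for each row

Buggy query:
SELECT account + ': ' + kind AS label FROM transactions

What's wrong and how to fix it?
Bug: '+' is numeric addition; on text columns SQLite converts them to 0 instead of concatenating

Fix: Replace + with || to concatenate text

Corrected query:
SELECT account || ': ' || kind AS label FROM transactions

Result:
label              
-------------------
ACC-105: refund    
ACC-102: refund    
ACC-105: payment   
ACC-102: fee       
ACC-105: deposit   
ACC-102: transfer  
ACC-105: withdrawal
ACC-102: withdrawal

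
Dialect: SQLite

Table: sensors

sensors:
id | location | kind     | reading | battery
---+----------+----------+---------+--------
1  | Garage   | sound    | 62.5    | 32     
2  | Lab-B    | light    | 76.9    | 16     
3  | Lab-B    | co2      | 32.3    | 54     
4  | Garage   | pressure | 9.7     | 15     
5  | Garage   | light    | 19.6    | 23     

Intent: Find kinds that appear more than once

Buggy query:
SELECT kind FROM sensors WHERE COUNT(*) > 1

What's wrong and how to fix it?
Bug: WHERE can't reference COUNT(*); aggregates are computed after WHERE

Fix: GROUP BY kind, then filter groups with HAVING COUNT(*) > 1

Corrected query:
SELECT kind FROM sensors GROUP BY kind HAVING COUNT(*) > 1

Result:
kind 
-----
light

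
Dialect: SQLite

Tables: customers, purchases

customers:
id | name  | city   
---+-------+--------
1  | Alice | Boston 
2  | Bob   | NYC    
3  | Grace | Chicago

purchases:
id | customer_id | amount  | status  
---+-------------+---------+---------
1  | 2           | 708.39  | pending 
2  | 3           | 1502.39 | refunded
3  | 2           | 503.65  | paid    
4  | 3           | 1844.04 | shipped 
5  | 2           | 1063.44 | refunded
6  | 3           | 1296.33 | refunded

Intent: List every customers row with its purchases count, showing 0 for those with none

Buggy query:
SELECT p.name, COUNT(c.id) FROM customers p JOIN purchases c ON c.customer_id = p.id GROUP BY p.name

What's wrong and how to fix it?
Bug: INNER JOIN drops customers rows that have no matching purchases rows

Fix: Use LEFT JOIN so parents without children still appear (COUNT(c.id) gives 0)

Corrected query:
SELECT p.name, COUNT(c.id) FROM customers p LEFT JOIN purchases c ON c.customer_id = p.id GROUP BY p.name

Result:
name  | COUNT(c.id)
------+------------
Alice | 0          
Bob   | 3          
Grace | 3          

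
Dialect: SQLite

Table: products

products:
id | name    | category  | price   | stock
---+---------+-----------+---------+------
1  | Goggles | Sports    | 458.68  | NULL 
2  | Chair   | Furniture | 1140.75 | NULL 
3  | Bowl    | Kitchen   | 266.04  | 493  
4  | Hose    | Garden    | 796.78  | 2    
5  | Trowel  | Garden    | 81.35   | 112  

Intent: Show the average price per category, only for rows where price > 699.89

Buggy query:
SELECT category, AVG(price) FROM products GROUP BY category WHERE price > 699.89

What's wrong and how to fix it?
Bug: Row-level WHERE must come before GROUP BY in the clause order

Fix: Place WHERE between FROM and GROUP BY

Corrected query:
SELECT category, AVG(price) FROM products WHERE price > 699.89 GROUP BY category

Result:
category  | AVG(price)
----------+-----------
Furniture | 1140.75   
Garden    | 796.78    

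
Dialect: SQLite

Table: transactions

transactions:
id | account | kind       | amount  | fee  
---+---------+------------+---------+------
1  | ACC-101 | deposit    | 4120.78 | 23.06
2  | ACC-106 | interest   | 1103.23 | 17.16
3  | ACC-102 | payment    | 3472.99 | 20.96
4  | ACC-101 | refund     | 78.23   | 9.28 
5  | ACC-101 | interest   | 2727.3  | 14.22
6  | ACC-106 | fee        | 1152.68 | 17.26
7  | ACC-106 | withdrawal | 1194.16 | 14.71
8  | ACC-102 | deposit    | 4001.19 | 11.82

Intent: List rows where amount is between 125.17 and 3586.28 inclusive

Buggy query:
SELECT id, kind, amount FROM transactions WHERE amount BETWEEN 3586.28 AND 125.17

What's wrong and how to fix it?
Bug: The bounds are reversed; BETWEEN a AND b requires a <= b to match anything

Fix: Write BETWEEN 125.17 AND 3586.28

Corrected query:
SELECT id, kind, amount FROM transactions WHERE amount BETWEEN 125.17 AND 3586.28

Result:
id | kind       | amount 
---+------------+--------
2  | interest   | 1103.23
3  | payment    | 3472.99
5  | interest   | 2727.3 
6  | fee        | 1152.68
7  | withdrawal | 1194.16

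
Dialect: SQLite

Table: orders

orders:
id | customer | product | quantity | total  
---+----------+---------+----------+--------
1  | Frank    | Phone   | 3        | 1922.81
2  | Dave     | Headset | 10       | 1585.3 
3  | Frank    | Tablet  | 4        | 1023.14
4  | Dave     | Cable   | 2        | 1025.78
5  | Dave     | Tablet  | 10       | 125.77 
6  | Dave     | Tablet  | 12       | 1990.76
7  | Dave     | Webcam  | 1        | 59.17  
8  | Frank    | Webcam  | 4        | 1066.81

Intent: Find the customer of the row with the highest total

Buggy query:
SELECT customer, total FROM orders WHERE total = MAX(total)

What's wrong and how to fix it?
Bug: WHERE is evaluated per row; an aggregate over the whole table isn't defined there

Fix: Use a subquery: WHERE total = (SELECT MAX(total) FROM orders)

Corrected query:
SELECT customer, total FROM orders WHERE total = (SELECT MAX(total) FROM orders)

Result:
customer | total  
---------+--------
Dave     | 1990.76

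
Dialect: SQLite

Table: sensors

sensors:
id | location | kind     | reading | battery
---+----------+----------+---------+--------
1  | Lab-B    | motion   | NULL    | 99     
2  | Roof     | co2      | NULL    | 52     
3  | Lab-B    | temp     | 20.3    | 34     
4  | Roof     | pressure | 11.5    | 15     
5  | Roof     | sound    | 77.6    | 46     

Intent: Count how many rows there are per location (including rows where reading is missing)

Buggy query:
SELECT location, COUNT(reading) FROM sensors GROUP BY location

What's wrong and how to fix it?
Bug: COUNT(reading) skips NULLs, so groups with missing reading are undercounted

Fix: Replace COUNT(reading) with COUNT(*)

Corrected query:
SELECT location, COUNT(*) FROM sensors GROUP BY location

Result:
location | COUNT(*)
---------+---------
Lab-B    | 2       
Roof     | 3       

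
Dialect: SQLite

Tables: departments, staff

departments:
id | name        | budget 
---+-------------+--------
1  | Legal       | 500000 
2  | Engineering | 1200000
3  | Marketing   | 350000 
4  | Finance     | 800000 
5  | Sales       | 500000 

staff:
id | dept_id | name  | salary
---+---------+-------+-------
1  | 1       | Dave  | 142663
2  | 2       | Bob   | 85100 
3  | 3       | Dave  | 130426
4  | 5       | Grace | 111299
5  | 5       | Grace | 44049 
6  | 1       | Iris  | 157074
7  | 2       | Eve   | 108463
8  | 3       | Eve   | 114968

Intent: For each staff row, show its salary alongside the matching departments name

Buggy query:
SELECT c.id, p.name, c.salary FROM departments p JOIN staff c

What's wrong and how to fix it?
Bug: JOIN with no ON clause produces a cartesian product; every staff row pairs with every departments row

Fix: Add ON c.dept_id = p.id to the JOIN

Corrected query:
SELECT c.id, p.name, c.salary FROM departments p JOIN staff c ON c.dept_id = p.id

Result:
id | name        | salary
---+-------------+-------
1  | Legal       | 142663
2  | Engineering | 85100 
3  | Marketing   | 130426
4  | Sales       | 111299
5  | Sales       | 44049 
6  | Legal       | 157074
7  | Engineering | 108463
8  | Marketing   | 114968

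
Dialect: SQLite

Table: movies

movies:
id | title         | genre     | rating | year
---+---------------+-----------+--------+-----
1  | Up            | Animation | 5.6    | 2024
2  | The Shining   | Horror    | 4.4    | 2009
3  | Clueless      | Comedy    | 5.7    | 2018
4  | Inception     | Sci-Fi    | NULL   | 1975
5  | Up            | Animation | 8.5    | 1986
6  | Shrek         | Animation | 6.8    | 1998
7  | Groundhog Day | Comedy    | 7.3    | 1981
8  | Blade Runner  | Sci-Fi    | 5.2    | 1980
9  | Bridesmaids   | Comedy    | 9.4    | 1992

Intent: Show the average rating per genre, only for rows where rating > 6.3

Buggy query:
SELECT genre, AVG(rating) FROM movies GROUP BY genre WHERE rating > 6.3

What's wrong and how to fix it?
Bug: WHERE cannot follow GROUP BY

Fix: Place WHERE between FROM and GROUP BY

Corrected query:
SELECT genre, AVG(rating) FROM movies WHERE rating > 6.3 GROUP BY genre

Result:
genre     | AVG(rating)
----------+------------
Animation | 7.65       
Comedy    | 8.35       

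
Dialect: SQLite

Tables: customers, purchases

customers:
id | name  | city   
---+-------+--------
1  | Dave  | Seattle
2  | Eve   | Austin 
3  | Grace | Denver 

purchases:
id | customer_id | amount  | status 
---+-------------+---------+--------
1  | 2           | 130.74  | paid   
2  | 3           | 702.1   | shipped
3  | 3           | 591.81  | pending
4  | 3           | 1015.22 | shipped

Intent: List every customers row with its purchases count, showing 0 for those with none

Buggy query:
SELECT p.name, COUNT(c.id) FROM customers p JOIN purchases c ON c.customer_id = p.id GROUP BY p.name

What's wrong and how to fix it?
Bug: An inner join excludes parents with zero children

Fix: Use LEFT JOIN so parents without children still appear (COUNT(c.id) gives 0)

Corrected query:
SELECT p.name, COUNT(c.id) FROM customers p LEFT JOIN purchases c ON c.customer_id = p.id GROUP BY p.name

Result:
name  | COUNT(c.id)
------+------------
Dave  | 0          
Eve   | 1          
Grace | 3          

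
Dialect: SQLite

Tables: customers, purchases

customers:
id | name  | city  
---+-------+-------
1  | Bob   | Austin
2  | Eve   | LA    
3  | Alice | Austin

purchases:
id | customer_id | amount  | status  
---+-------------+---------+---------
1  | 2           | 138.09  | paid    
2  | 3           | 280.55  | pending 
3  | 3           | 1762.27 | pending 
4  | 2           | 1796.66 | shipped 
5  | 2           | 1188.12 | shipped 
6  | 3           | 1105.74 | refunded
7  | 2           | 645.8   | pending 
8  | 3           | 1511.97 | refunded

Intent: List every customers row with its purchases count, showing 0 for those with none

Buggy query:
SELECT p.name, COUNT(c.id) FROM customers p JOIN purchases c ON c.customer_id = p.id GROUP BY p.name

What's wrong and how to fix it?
Bug: An inner join excludes parents with zero children

Fix: Switch to LEFT JOIN to retain unmatched parent rows

Corrected query:
SELECT p.name, COUNT(c.id) FROM customers p LEFT JOIN purchases c ON c.customer_id = p.id GROUP BY p.name

Result:
name  | COUNT(c.id)
------+------------
Alice | 4          
Bob   | 0          
Eve   | 4          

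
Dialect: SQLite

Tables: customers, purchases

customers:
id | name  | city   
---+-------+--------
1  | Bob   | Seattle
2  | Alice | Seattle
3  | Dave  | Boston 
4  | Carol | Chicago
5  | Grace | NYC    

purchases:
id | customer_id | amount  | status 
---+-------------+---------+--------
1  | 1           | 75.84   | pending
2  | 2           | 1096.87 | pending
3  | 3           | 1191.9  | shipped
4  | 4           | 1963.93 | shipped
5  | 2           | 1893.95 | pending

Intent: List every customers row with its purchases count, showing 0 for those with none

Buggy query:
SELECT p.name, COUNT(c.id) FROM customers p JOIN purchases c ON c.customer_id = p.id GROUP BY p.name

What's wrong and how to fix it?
Bug: An inner join excludes parents with zero children

Fix: Use LEFT JOIN so parents without children still appear (COUNT(c.id) gives 0)

Corrected query:
SELECT p.name, COUNT(c.id) FROM customers p LEFT JOIN purchases c ON c.customer_id = p.id GROUP BY p.name

Result:
name  | COUNT(c.id)
------+------------
Alice | 2          
Bob   | 1          
Carol | 1          
Dave  | 1          
Grace | 0          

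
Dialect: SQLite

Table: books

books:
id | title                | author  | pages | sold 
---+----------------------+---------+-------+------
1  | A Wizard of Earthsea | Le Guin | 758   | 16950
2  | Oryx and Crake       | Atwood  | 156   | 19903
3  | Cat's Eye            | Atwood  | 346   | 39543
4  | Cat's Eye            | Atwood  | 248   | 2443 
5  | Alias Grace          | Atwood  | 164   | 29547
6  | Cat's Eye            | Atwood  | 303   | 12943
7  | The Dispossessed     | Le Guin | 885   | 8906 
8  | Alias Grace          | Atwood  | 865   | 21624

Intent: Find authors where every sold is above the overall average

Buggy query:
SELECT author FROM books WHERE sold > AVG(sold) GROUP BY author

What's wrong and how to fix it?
Bug: AVG() is an aggregate; it can't sit directly in WHERE

Fix: Use a subquery for AVG and a HAVING MIN(...) filter so the condition holds for every row in the group

Corrected query:
SELECT author FROM books GROUP BY author HAVING MIN(sold) > (SELECT AVG(sold) FROM books)

Result:
(no rows)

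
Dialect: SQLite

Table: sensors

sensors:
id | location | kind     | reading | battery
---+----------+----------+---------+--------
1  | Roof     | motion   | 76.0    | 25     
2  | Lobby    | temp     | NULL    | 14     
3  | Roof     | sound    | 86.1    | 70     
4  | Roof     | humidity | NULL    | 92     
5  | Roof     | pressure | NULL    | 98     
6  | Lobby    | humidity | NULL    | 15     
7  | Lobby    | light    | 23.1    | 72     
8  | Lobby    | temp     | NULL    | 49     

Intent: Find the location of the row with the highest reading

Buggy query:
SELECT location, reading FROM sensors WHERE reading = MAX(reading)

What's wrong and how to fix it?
Bug: MAX(reading) is an aggregate and cannot be used directly in WHERE

Fix: Wrap MAX in a scalar subquery so WHERE compares against a single value

Corrected query:
SELECT location, reading FROM sensors WHERE reading = (SELECT MAX(reading) FROM sensors)

Result:
location | reading
---------+--------
Roof     | 86.1   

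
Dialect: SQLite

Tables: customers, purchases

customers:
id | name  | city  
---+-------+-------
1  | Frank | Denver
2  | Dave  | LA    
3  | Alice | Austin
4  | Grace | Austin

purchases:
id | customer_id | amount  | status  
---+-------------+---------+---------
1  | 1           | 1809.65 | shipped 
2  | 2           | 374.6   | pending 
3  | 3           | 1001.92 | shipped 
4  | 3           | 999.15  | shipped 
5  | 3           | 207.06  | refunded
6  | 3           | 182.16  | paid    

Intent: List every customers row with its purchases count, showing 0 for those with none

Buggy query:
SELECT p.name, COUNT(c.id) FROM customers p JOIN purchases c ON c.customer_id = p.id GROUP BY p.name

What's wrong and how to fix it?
Bug: INNER JOIN drops customers rows that have no matching purchases rows

Fix: Switch to LEFT JOIN to retain unmatched parent rows

Corrected query:
SELECT p.name, COUNT(c.id) FROM customers p LEFT JOIN purchases c ON c.customer_id = p.id GROUP BY p.name

Result:
name  | COUNT(c.id)
------+------------
Alice | 4          
Dave  | 1          
Frank | 1          
Grace | 0          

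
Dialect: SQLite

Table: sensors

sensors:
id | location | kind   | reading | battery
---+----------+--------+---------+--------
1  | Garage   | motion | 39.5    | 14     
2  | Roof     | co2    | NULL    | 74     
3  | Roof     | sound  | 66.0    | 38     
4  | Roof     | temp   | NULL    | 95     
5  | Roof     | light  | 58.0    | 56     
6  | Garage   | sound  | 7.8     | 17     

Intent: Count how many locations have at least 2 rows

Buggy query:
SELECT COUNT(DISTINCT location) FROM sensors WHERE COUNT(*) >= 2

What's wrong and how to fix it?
Bug: WHERE filters individual rows, not groups, so a group-level COUNT is invalid there

Fix: Use a subquery that GROUPs and filters with HAVING, then count its rows

Corrected query:
SELECT COUNT(*) FROM (SELECT location FROM sensors GROUP BY location HAVING COUNT(*) >= 2)

Result:
COUNT(*)
--------
2       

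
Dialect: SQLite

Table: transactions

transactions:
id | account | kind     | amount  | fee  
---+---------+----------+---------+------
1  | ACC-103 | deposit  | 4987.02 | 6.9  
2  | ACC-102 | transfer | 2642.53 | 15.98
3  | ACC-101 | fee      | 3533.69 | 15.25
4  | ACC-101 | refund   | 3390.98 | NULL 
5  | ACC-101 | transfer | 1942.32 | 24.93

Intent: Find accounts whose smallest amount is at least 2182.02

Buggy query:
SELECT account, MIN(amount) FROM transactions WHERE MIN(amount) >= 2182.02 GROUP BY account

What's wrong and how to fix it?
Bug: Aggregates like MIN are computed per group after WHERE runs

Fix: Use HAVING for the per-group MIN condition

Corrected query:
SELECT account, MIN(amount) FROM transactions GROUP BY account HAVING MIN(amount) >= 2182.02

Result:
account | MIN(amount)
--------+------------
ACC-102 | 2642.53    
ACC-103 | 4987.02    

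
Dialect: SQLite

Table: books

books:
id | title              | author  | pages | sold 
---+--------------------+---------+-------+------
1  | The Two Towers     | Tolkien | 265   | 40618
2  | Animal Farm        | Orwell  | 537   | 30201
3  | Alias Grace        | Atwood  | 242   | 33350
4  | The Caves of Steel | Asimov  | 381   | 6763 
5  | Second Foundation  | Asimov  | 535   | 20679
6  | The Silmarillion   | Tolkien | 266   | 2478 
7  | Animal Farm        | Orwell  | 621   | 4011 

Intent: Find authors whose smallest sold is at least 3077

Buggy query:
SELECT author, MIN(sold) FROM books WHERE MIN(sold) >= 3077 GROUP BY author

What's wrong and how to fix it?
Bug: Aggregates like MIN are computed per group after WHERE runs

Fix: Use HAVING for the per-group MIN condition

Corrected query:
SELECT author, MIN(sold) FROM books GROUP BY author HAVING MIN(sold) >= 3077

Result:
author | MIN(sold)
-------+----------
Asimov | 6763     
Atwood | 33350    
Orwell | 4011     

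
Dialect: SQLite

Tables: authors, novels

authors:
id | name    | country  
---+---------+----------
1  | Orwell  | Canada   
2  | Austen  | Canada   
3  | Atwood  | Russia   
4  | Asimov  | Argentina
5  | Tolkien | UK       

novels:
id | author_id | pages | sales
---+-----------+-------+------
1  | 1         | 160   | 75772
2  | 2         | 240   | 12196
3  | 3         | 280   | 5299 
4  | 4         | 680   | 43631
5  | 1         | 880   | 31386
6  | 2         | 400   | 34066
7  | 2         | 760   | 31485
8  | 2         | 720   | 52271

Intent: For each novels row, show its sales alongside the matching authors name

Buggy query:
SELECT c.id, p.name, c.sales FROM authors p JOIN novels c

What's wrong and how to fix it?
Bug: Missing join condition: each novels row is matched to all authors rows instead of just its own

Fix: Specify the join condition linking the foreign key to the parent id

Corrected query:
SELECT c.id, p.name, c.sales FROM authors p JOIN novels c ON c.author_id = p.id

Result:
id | name   | sales
---+--------+------
1  | Orwell | 75772
2  | Austen | 12196
3  | Atwood | 5299 
4  | Asimov | 43631
5  | Orwell | 31386
6  | Austen | 34066
7  | Austen | 31485
8  | Austen | 52271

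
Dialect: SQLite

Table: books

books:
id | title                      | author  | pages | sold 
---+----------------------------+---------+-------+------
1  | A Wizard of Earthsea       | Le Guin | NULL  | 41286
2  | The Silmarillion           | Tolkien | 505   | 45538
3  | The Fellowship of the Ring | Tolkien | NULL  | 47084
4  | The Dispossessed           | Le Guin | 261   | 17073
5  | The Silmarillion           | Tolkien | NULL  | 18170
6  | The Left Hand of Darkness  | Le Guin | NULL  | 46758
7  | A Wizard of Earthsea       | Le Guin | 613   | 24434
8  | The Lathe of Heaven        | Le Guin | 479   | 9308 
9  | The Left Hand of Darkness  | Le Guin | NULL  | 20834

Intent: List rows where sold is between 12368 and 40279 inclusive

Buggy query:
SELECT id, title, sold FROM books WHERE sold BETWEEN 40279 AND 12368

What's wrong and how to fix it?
Bug: The bounds are reversed; BETWEEN a AND b requires a <= b to match anything

Fix: Write BETWEEN 12368 AND 40279

Corrected query:
SELECT id, title, sold FROM books WHERE sold BETWEEN 12368 AND 40279

Result:
id | title                     | sold 
---+---------------------------+------
4  | The Dispossessed          | 17073
5  | The Silmarillion          | 18170
7  | A Wizard of Earthsea      | 24434
9  | The Left Hand of Darkness | 20834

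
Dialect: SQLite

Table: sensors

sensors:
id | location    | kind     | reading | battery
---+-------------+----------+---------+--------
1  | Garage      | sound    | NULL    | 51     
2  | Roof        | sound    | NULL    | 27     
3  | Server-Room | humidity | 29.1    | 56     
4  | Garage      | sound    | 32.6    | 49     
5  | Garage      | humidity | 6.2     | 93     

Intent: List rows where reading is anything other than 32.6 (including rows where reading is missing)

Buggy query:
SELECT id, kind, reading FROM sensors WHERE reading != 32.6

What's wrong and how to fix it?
Bug: Inequality against NULL is unknown, not true; rows with NULL are dropped

Fix: Add an explicit OR reading IS NULL to include the missing-value rows

Corrected query:
SELECT id, kind, reading FROM sensors WHERE reading != 32.6 OR reading IS NULL

Result:
id | kind     | reading
---+----------+--------
1  | sound    | NULL   
2  | sound    | NULL   
3  | humidity | 29.1   
5  | humidity | 6.2    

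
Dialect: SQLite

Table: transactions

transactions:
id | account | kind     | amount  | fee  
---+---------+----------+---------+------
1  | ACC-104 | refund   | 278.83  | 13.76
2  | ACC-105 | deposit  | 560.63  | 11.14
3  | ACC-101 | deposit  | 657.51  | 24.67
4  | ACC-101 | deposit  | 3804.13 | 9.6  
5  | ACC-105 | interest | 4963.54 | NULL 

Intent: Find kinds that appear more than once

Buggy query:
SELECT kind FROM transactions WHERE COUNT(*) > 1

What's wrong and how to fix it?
Bug: COUNT(*) is an aggregate and cannot be used in WHERE

Fix: Group first, then use HAVING for the count condition

Corrected query:
SELECT kind FROM transactions GROUP BY kind HAVING COUNT(*) > 1

Result:
kind   
-------
deposit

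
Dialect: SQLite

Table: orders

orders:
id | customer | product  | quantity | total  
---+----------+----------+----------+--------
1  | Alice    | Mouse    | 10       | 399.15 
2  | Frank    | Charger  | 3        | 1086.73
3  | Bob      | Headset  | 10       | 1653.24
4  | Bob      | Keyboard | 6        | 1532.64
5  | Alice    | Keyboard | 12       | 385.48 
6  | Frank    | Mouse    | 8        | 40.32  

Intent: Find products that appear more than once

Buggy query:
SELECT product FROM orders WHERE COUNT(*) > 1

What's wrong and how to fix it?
Bug: COUNT(*) is an aggregate and cannot be used in WHERE

Fix: Group first, then use HAVING for the count condition

Corrected query:
SELECT product FROM orders GROUP BY product HAVING COUNT(*) > 1

Result:
product 
--------
Keyboard
Mouse   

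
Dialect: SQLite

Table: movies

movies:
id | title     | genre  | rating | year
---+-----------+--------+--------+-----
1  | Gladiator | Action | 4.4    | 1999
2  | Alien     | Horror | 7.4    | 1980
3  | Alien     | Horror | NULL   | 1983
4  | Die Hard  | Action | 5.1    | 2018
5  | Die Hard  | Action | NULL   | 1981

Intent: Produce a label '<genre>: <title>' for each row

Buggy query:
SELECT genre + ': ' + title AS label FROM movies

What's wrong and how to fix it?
Bug: '+' is numeric addition; on text columns SQLite converts them to 0 instead of concatenating

Fix: Replace + with || to concatenate text

Corrected query:
SELECT genre || ': ' || title AS label FROM movies

Result:
label            
-----------------
Action: Gladiator
Horror: Alien    
Horror: Alien    
Action: Die Hard 
Action: Die Hard 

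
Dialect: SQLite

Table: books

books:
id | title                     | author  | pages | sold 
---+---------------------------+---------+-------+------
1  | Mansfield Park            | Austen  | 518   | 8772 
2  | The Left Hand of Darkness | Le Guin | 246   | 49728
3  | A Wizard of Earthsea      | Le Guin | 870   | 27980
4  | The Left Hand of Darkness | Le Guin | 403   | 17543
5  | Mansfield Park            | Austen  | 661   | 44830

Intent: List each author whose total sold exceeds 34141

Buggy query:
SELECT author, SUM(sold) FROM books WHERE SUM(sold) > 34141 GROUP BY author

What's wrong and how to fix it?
Bug: WHERE runs before GROUP BY, so aggregates aren't available there

Fix: Move the aggregate condition to a HAVING clause

Corrected query:
SELECT author, SUM(sold) FROM books GROUP BY author HAVING SUM(sold) > 34141

Result:
author  | SUM(sold)
--------+----------
Austen  | 53602    
Le Guin | 95251    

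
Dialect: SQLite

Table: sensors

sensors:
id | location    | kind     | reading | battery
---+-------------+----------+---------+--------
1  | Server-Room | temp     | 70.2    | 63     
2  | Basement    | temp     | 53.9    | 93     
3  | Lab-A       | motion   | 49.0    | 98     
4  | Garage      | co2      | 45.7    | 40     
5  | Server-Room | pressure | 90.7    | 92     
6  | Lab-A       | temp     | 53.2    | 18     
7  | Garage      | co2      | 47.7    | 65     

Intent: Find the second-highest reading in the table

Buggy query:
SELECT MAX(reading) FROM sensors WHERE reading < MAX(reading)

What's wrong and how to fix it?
Bug: MAX(reading) on the right of the comparison is an aggregate-in-WHERE error

Fix: Compute the overall MAX in a subquery, then take MAX of rows below it

Corrected query:
SELECT MAX(reading) FROM sensors WHERE reading < (SELECT MAX(reading) FROM sensors)

Result:
MAX(reading)
------------
70.2        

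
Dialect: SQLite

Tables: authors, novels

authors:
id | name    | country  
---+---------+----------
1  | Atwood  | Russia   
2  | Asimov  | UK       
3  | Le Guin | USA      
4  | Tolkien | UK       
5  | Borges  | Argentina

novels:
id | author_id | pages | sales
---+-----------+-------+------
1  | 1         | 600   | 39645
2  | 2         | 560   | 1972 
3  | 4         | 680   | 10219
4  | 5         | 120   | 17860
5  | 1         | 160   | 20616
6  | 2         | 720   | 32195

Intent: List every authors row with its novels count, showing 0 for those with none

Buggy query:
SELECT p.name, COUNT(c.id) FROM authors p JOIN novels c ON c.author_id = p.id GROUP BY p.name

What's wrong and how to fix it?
Bug: INNER JOIN drops authors rows that have no matching novels rows

Fix: Switch to LEFT JOIN to retain unmatched parent rows

Corrected query:
SELECT p.name, COUNT(c.id) FROM authors p LEFT JOIN novels c ON c.author_id = p.id GROUP BY p.name

Result:
name    | COUNT(c.id)
--------+------------
Asimov  | 2          
Atwood  | 2          
Borges  | 1          
Le Guin | 0          
Tolkien | 1          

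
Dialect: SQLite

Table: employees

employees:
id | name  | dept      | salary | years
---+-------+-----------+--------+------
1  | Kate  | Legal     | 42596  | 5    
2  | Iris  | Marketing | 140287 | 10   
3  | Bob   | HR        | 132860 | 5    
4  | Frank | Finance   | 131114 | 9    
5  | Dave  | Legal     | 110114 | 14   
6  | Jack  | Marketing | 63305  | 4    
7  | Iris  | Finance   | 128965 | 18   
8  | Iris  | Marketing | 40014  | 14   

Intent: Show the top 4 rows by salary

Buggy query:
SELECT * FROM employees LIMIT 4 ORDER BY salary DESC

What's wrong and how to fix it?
Bug: LIMIT must come after ORDER BY

Fix: Sort with ORDER BY, then apply LIMIT

Corrected query:
SELECT * FROM employees ORDER BY salary DESC LIMIT 4

Result:
id | name  | dept      | salary | years
---+-------+-----------+--------+------
2  | Iris  | Marketing | 140287 | 10   
3  | Bob   | HR        | 132860 | 5    
4  | Frank | Finance   | 131114 | 9    
7  | Iris  | Finance   | 128965 | 18   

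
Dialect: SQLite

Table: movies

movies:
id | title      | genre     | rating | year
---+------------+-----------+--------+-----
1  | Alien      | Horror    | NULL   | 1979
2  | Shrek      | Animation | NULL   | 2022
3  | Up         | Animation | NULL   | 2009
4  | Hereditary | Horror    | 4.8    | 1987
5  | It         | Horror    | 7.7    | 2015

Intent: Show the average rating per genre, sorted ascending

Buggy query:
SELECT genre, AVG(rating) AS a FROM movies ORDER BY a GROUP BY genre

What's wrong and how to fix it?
Bug: GROUP BY must precede ORDER BY

Fix: Move ORDER BY to the end, after GROUP BY

Corrected query:
SELECT genre, AVG(rating) AS a FROM movies GROUP BY genre ORDER BY a

Result:
genre     | a   
----------+-----
Animation | NULL
Horror    | 6.25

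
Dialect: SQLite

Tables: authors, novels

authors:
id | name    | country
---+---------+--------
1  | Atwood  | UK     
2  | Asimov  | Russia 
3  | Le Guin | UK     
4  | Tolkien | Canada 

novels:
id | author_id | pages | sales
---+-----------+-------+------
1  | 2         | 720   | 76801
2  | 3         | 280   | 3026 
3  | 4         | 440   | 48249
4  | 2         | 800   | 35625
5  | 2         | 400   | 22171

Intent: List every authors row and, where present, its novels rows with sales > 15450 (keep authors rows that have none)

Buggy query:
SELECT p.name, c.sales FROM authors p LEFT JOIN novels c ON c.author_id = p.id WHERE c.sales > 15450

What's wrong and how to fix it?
Bug: A WHERE condition on the right-hand table after LEFT JOIN drops unmatched parents

Fix: Move the right-table condition into the ON clause so unmatched parents are kept

Corrected query:
SELECT p.name, c.sales FROM authors p LEFT JOIN novels c ON c.author_id = p.id AND c.sales > 15450

Result:
name    | sales
--------+------
Atwood  | NULL 
Asimov  | 22171
Asimov  | 35625
Asimov  | 76801
Le Guin | NULL 
Tolkien | 48249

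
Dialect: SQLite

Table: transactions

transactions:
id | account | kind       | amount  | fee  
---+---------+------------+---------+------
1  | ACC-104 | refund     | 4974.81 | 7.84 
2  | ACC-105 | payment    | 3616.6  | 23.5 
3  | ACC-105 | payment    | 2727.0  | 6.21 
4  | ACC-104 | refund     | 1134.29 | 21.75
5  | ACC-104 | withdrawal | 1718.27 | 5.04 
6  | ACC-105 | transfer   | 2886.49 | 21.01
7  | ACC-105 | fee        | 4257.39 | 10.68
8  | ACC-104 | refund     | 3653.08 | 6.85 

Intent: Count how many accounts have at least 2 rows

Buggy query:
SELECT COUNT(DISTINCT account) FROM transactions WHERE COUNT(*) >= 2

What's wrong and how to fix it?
Bug: WHERE filters individual rows, not groups, so a group-level COUNT is invalid there

Fix: Use a subquery that GROUPs and filters with HAVING, then count its rows

Corrected query:
SELECT COUNT(*) FROM (SELECT account FROM transactions GROUP BY account HAVING COUNT(*) >= 2)

Result:
COUNT(*)
--------
2       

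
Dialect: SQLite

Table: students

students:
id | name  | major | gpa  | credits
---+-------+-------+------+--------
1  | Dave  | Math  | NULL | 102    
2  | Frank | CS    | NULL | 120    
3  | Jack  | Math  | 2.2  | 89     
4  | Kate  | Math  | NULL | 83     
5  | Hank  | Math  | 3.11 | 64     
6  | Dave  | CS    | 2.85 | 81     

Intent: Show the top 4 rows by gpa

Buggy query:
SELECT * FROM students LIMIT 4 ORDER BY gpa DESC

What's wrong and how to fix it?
Bug: LIMIT must come after ORDER BY

Fix: Swap the clauses: ORDER BY first, then LIMIT

Corrected query:
SELECT * FROM students ORDER BY gpa DESC LIMIT 4

Result:
id | name | major | gpa  | credits
---+------+-------+------+--------
5  | Hank | Math  | 3.11 | 64     
6  | Dave | CS    | 2.85 | 81     
3  | Jack | Math  | 2.2  | 89     
1  | Dave | Math  | NULL | 102    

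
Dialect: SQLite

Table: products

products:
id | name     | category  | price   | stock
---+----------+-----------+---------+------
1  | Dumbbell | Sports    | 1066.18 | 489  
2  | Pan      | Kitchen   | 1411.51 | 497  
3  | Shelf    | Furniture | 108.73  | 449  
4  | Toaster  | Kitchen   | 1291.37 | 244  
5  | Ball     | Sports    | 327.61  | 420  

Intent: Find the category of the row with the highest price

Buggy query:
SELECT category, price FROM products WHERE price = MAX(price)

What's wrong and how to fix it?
Bug: WHERE is evaluated per row; an aggregate over the whole table isn't defined there

Fix: Wrap MAX in a scalar subquery so WHERE compares against a single value

Corrected query:
SELECT category, price FROM products WHERE price = (SELECT MAX(price) FROM products)

Result:
category | price  
---------+--------
Kitchen  | 1411.51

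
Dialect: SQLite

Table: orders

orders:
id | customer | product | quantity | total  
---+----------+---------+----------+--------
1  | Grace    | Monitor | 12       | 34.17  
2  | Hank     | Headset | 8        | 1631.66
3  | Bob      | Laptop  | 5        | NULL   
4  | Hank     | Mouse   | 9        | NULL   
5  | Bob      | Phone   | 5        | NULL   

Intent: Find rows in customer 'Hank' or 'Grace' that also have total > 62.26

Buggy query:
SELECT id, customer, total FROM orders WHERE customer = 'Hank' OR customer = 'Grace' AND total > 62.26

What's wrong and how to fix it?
Bug: AND binds tighter than OR, so this parses as customer = 'Hank' OR (customer = 'Grace' AND total > 62.26)

Fix: Group the OR with parentheses (or use IN), then AND the threshold

Corrected query:
SELECT id, customer, total FROM orders WHERE (customer = 'Hank' OR customer = 'Grace') AND total > 62.26

Result:
id | customer | total  
---+----------+--------
2  | Hank     | 1631.66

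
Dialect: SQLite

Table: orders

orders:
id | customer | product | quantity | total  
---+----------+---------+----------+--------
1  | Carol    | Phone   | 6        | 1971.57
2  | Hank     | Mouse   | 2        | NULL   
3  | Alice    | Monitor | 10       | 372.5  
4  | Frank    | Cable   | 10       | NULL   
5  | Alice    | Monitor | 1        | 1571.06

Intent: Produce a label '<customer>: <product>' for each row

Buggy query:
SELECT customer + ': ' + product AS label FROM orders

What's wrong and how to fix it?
Bug: '+' is numeric addition; on text columns SQLite converts them to 0 instead of concatenating

Fix: Replace + with || to concatenate text

Corrected query:
SELECT customer || ': ' || product AS label FROM orders

Result:
label         
--------------
Carol: Phone  
Hank: Mouse   
Alice: Monitor
Frank: Cable  
Alice: Monitor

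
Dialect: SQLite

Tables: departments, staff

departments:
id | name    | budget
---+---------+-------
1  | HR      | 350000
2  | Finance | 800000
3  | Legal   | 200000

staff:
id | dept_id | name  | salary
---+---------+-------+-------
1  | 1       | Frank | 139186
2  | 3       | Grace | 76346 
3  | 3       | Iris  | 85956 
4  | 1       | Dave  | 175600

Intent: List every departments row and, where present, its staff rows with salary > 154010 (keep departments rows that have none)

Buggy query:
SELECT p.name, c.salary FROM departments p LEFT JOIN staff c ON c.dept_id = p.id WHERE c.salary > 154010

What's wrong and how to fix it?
Bug: A WHERE condition on the right-hand table after LEFT JOIN drops unmatched parents

Fix: Move the right-table condition into the ON clause so unmatched parents are kept

Corrected query:
SELECT p.name, c.salary FROM departments p LEFT JOIN staff c ON c.dept_id = p.id AND c.salary > 154010

Result:
name    | salary
--------+-------
HR      | 175600
Finance | NULL  
Legal   | NULL  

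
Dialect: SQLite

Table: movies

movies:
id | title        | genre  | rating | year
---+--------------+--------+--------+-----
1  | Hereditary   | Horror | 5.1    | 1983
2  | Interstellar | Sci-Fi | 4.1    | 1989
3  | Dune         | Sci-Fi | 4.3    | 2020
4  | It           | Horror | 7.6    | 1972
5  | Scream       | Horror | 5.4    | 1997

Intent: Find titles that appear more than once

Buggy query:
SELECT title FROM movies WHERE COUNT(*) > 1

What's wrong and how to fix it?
Bug: WHERE can't reference COUNT(*); aggregates are computed after WHERE

Fix: Group first, then use HAVING for the count condition

Corrected query:
SELECT title FROM movies GROUP BY title HAVING COUNT(*) > 1

Result:
(no rows)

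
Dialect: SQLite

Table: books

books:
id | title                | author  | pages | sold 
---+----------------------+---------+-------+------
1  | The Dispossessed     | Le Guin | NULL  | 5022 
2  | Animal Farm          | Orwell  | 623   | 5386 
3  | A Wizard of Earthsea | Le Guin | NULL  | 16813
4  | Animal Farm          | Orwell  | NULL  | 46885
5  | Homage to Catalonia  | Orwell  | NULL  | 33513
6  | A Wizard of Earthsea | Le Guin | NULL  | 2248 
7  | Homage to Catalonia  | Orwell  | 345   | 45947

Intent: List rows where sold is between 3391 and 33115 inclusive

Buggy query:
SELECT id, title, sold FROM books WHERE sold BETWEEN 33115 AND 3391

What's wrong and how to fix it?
Bug: BETWEEN expects the lower bound first; with 33115 AND 3391 the range is empty

Fix: Write BETWEEN 3391 AND 33115

Corrected query:
SELECT id, title, sold FROM books WHERE sold BETWEEN 3391 AND 33115

Result:
id | title                | sold 
---+----------------------+------
1  | The Dispossessed     | 5022 
2  | Animal Farm          | 5386 
3  | A Wizard of Earthsea | 16813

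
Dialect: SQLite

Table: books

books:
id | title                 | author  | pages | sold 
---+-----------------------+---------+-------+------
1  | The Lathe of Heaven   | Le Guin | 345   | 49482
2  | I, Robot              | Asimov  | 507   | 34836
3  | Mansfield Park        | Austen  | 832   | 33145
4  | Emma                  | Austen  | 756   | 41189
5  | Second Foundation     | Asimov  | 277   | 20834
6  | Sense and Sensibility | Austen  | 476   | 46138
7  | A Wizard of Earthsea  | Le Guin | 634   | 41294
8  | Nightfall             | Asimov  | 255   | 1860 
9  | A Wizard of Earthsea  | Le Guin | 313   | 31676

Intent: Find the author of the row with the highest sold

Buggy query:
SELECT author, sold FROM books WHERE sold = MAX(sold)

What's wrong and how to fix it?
Bug: MAX(sold) is an aggregate and cannot be used directly in WHERE

Fix: Wrap MAX in a scalar subquery so WHERE compares against a single value

Corrected query:
SELECT author, sold FROM books WHERE sold = (SELECT MAX(sold) FROM books)

Result:
author  | sold 
--------+------
Le Guin | 49482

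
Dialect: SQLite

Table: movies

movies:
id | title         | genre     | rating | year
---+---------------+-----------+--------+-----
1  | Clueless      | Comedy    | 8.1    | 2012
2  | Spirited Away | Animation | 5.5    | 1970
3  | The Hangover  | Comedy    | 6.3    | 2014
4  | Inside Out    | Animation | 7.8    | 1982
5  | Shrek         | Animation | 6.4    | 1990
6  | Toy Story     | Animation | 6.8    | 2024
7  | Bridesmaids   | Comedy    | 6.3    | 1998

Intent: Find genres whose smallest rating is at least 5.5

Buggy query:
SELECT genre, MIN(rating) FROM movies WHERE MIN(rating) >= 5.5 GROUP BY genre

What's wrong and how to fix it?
Bug: MIN() in WHERE is a misuse of aggregate

Fix: Use HAVING for the per-group MIN condition

Corrected query:
SELECT genre, MIN(rating) FROM movies GROUP BY genre HAVING MIN(rating) >= 5.5

Result:
genre     | MIN(rating)
----------+------------
Animation | 5.5        
Comedy    | 6.3        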